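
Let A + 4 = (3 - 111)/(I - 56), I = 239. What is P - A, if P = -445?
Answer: -26865/61 ≈ -440.41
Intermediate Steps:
A = -280/61 (A = -4 + (3 - 111)/(239 - 56) = -4 - 108/183 = -4 - 108*1/183 = -4 - 36/61 = -280/61 ≈ -4.5902)
P - A = -445 - 1*(-280/61) = -445 + 280/61 = -26865/61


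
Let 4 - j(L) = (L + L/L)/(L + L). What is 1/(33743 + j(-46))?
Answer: 92/3104679 ≈ 2.9633e-5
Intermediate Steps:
j(L) = 4 - (1 + L)/(2*L) (j(L) = 4 - (L + L/L)/(L + L) = 4 - (L + 1)/(2*L) = 4 - (1 + L)*1/(2*L) = 4 - (1 + L)/(2*L))
1/(33743 + j(-46)) = 1/(33743 + (½)*(-1 + 7*(-46))/(-46)) = 1/(33743 + (½)*(-1/46)*(-1 - 322)) = 1/(33743 + (½)*(-1/46)*(-323)) = 1/(33743 + 323/92) = 1/(3104679/92) = 92/3104679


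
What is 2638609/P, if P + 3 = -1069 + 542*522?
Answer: 2638609/281852 ≈ 9.3617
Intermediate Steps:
P = 281852 (P = -3 + (-1069 + 542*522) = -3 + (-1069 + 282924) = -3 + 281855 = 281852)
2638609/P = 2638609/281852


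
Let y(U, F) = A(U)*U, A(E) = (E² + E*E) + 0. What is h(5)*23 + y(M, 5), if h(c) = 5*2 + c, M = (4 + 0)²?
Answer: 8537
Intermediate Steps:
M = 16 (M = 4² = 16)
A(E) = 2*E² (A(E) = (E² + E²) + 0 = 2*E² + 0 = 2*E²)
y(U, F) = 2*U³ (y(U, F) = (2*U²)*U = 2*U³)
h(c) = 10 + c
h(5)*23 + y(M, 5) = (10 + 5)*23 + 2*16³ = 15*23 + 2*4096 = 345 + 8192 = 8537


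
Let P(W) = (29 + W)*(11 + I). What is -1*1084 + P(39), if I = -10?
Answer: -1016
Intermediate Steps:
P(W) = 29 + W (P(W) = (29 + W)*(11 - 10) = (29 + W)*1 = 29 + W)
-1*1084 + P(39) = -1*1084 + (29 + 39) = -1084 + 68 = -1016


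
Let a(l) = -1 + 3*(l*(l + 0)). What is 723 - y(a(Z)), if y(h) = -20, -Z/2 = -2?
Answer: 743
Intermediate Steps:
Z = 4 (Z = -2*(-2) = 4)
a(l) = -1 + 3*l² (a(l) = -1 + 3*(l*l) = -1 + 3*l²)
723 - y(a(Z)) = 723 - 1*(-20) = 723 + 20 = 743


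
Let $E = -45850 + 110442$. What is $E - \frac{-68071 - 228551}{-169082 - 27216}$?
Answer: $\frac{6339491897}{98149} \approx 64591.0$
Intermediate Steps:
$E = 64592$
$E - \frac{-68071 - 228551}{-169082 - 27216} = 64592 - \frac{-68071 - 228551}{-169082 - 27216} = 64592 - - \frac{296622}{-196298} = 64592 - \left(-296622\right) \left(- \frac{1}{196298}\right) = 64592 - \frac{148311}{98149} = \frac{6339491897}{98149}$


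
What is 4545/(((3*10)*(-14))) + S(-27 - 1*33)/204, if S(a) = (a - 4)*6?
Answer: -6047/476 ≈ -12.704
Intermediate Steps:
S(a) = -24 + 6*a (S(a) = (-4 + a)*6 = -24 + 6*a)
4545/(((3*10)*(-14))) + S(-27 - 1*33)/204 = 4545/(((3*10)*(-14))) + (-24 + 6*(-27 - 1*33))/204 = 4545/((30*(-14))) + (-24 + 6*(-27 - 33))*(1/204) = 4545/(-420) + (-24 + 6*(-60))*(1/204) = 4545*(-1/420) + (-24 - 360)*(1/204) = -303/28 - 384*1/204 = -303/28 - 32/17 = -6047/476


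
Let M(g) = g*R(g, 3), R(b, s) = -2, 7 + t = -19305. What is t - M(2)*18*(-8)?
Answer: -19888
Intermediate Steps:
t = -19312 (t = -7 - 19305 = -19312)
M(g) = -2*g (M(g) = g*(-2) = -2*g)
t - M(2)*18*(-8) = -19312 - -2*2*18*(-8) = -19312 - (-4*18)*(-8) = -19312 - (-72)*(-8) = -19312 - 1*576 = -19312 - 576 = -19888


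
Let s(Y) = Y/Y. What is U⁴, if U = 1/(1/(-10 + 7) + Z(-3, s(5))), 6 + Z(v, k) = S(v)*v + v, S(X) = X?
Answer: 81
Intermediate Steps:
s(Y) = 1
Z(v, k) = -6 + v + v² (Z(v, k) = -6 + (v*v + v) = -6 + (v² + v) = -6 + (v + v²) = -6 + v + v²)
U = -3 (U = 1/(1/(-10 + 7) + (-6 - 3 + (-3)²)) = 1/(1/(-3) + (-6 - 3 + 9)) = 1/(-⅓ + 0) = 1/(-⅓) = -3)
U⁴ = (-3)⁴ = 81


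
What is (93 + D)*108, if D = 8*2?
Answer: 11772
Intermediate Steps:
D = 16
(93 + D)*108 = (93 + 16)*108 = 109*108 = 11772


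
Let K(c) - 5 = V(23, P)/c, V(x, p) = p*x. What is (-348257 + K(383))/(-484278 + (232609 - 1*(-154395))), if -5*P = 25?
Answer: 133380631/37255942 ≈ 3.5801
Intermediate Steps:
P = -5 (P = -1/5*25 = -5)
K(c) = 5 - 115/c (K(c) = 5 + (-5*23)/c = 5 - 115/c)
(-348257 + K(383))/(-484278 + (232609 - 1*(-154395))) = (-348257 + (5 - 115/383))/(-484278 + (232609 - 1*(-154395))) = (-348257 + (5 - 115*1/383))/(-484278 + (232609 + 154395)) = (-348257 + (5 - 115/383))/(-484278 + 387004) = (-348257 + 1800/383)/(-97274) = -133380631/383*(-1/97274) = 133380631/37255942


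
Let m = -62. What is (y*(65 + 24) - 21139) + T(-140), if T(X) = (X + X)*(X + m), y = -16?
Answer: 33997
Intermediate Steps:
T(X) = 2*X*(-62 + X) (T(X) = (X + X)*(X - 62) = (2*X)*(-62 + X) = 2*X*(-62 + X))
(y*(65 + 24) - 21139) + T(-140) = (-16*(65 + 24) - 21139) + 2*(-140)*(-62 - 140) = (-16*89 - 21139) + 2*(-140)*(-202) = (-1424 - 21139) + 56560 = -22563 + 56560 = 33997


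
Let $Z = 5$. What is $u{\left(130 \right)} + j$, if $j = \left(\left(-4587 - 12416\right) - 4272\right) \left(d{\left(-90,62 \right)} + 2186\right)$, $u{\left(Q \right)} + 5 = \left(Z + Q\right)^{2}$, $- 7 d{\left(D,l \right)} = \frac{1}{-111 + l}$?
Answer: $- \frac{15945724265}{343} \approx -4.6489 \cdot 10^{7}$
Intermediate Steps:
$d{\left(D,l \right)} = - \frac{1}{7 \left(-111 + l\right)}$
$u{\left(Q \right)} = -5 + \left(5 + Q\right)^{2}$
$j = - \frac{15951973725}{343}$ ($j = \left(\left(-4587 - 12416\right) - 4272\right) \left(- \frac{1}{-777 + 7 \cdot 62} + 2186\right) = \left(\left(-4587 - 12416\right) - 4272\right) \left(- \frac{1}{-777 + 434} + 2186\right) = \left(-17003 - 4272\right) \left(- \frac{1}{-343} + 2186\right) = - 21275 \left(\left(-1\right) \left(- \frac{1}{343}\right) + 2186\right) = - 21275 \left(\frac{1}{343} + 2186\right) = \left(-21275\right) \frac{749799}{343} = - \frac{15951973725}{343} \approx -4.6507 \cdot 10^{7}$)
$u{\left(130 \right)} + j = \left(-5 + \left(5 + 130\right)^{2}\right) - \frac{15951973725}{343} = \left(-5 + 135^{2}\right) - \frac{15951973725}{343} = \left(-5 + 18225\right) - \frac{15951973725}{343} = 18220 - \frac{15951973725}{343} = - \frac{15945724265}{343}$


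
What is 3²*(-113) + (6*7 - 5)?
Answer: -980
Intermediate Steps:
3²*(-113) + (6*7 - 5) = 9*(-113) + (42 - 5) = -1017 + 37 = -980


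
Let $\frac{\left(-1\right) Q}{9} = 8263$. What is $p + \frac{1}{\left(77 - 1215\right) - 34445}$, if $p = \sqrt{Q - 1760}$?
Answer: $- \frac{1}{35583} + i \sqrt{76127} \approx -2.8103 \cdot 10^{-5} + 275.91 i$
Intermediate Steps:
$Q = -74367$ ($Q = \left(-9\right) 8263 = -74367$)
$p = i \sqrt{76127}$ ($p = \sqrt{-74367 - 1760} = \sqrt{-76127} = i \sqrt{76127} \approx 275.91 i$)
$p + \frac{1}{\left(77 - 1215\right) - 34445} = i \sqrt{76127} + \frac{1}{\left(77 - 1215\right) - 34445} = i \sqrt{76127} + \frac{1}{-1138 - 34445} = i \sqrt{76127} + \frac{1}{-35583} = i \sqrt{76127} - \frac{1}{35583} = - \frac{1}{35583} + i \sqrt{76127}$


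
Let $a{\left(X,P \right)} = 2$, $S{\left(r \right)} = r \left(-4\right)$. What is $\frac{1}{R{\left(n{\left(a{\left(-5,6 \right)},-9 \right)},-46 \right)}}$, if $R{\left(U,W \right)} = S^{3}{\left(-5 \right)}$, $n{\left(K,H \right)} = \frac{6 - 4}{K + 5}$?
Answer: $\frac{1}{8000} \approx 0.000125$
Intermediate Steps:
$S{\left(r \right)} = - 4 r$
$n{\left(K,H \right)} = \frac{2}{5 + K}$
$R{\left(U,W \right)} = 8000$ ($R{\left(U,W \right)} = \left(\left(-4\right) \left(-5\right)\right)^{3} = 20^{3} = 8000$)
$\frac{1}{R{\left(n{\left(a{\left(-5,6 \right)},-9 \right)},-46 \right)}} = \frac{1}{8000}$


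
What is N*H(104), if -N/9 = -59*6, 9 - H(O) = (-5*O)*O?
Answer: 172327554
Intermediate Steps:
H(O) = 9 + 5*O² (H(O) = 9 - (-5*O)*O = 9 - (-5)*O² = 9 + 5*O²)
N = 3186 (N = -(-531)*6 = -9*(-354) = 3186)
N*H(104) = 3186*(9 + 5*104²) = 3186*(9 + 5*10816) = 3186*(9 + 54080) = 3186*54089 = 172327554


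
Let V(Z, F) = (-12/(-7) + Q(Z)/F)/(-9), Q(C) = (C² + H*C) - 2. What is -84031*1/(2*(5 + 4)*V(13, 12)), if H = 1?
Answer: 588217/234 ≈ 2513.7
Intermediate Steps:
Q(C) = -2 + C + C² (Q(C) = (C² + 1*C) - 2 = (C² + C) - 2 = (C + C²) - 2 = -2 + C + C²)
V(Z, F) = -4/21 - (-2 + Z + Z²)/(9*F) (V(Z, F) = (-12/(-7) + (-2 + Z + Z²)/F)/(-9) = (-12*(-⅐) + (-2 + Z + Z²)/F)*(-⅑) = (12/7 + (-2 + Z + Z²)/F)*(-⅑) = -4/21 - (-2 + Z + Z²)/(9*F))
-84031*1/(2*(5 + 4)*V(13, 12)) = -84031*378/((5 + 4)*(14 - 12*12 - 7*13 - 7*13²)) = -84031*42/(14 - 144 - 91 - 7*169) = -84031*42/(14 - 144 - 91 - 1183) = -84031/(18*((1/63)*(1/12)*(-1404))) = -84031/(18*(-13/7)) = -84031/(-234/7) = -84031*(-7/234) = 588217/234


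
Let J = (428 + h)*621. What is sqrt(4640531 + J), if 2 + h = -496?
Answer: sqrt(4597061) ≈ 2144.1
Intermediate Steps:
h = -498 (h = -2 - 496 = -498)
J = -43470 (J = (428 - 498)*621 = -70*621 = -43470)
sqrt(4640531 + J) = sqrt(4640531 - 43470) = sqrt(4597061)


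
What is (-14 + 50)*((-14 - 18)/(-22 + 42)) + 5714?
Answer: 28282/5 ≈ 5656.4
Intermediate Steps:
(-14 + 50)*((-14 - 18)/(-22 + 42)) + 5714 = 36*(-32/20) + 5714 = 36*(-32*1/20) + 5714 = 36*(-8/5) + 5714 = -288/5 + 5714 = 28282/5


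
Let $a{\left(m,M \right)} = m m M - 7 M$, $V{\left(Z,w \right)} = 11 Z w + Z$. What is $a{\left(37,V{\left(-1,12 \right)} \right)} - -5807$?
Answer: $-175339$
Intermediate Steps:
$V{\left(Z,w \right)} = Z + 11 Z w$ ($V{\left(Z,w \right)} = 11 Z w + Z = Z + 11 Z w$)
$a{\left(m,M \right)} = - 7 M + M m^{2}$ ($a{\left(m,M \right)} = m^{2} M - 7 M = M m^{2} - 7 M = - 7 M + M m^{2}$)
$a{\left(37,V{\left(-1,12 \right)} \right)} - -5807 = - (1 + 11 \cdot 12) \left(-7 + 37^{2}\right) - -5807 = - (1 + 132) \left(-7 + 1369\right) + 5807 = \left(-1\right) 133 \cdot 1362 + 5807 = \left(-133\right) 1362 + 5807 = -181146 + 5807 = -175339$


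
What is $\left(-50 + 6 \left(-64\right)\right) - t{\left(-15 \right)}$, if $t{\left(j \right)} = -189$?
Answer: $-245$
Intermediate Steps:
$\left(-50 + 6 \left(-64\right)\right) - t{\left(-15 \right)} = \left(-50 + 6 \left(-64\right)\right) - -189 = \left(-50 - 384\right) + 189 = -434 + 189 = -245$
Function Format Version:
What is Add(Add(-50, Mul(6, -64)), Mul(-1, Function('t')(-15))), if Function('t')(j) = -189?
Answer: -245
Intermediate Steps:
Add(Add(-50, Mul(6, -64)), Mul(-1, Function('t')(-15))) = Add(Add(-50, Mul(6, -64)), Mul(-1, -189)) = Add(Add(-50, -384), 189) = Add(-434, 189) = -245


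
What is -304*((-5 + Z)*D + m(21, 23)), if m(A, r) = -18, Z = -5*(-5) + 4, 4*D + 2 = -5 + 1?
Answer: 16416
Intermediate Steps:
D = -3/2 (D = -½ + (-5 + 1)/4 = -½ + (¼)*(-4) = -½ - 1 = -3/2 ≈ -1.5000)
Z = 29 (Z = 25 + 4 = 29)
-304*((-5 + Z)*D + m(21, 23)) = -304*((-5 + 29)*(-3/2) - 18) = -304*(24*(-3/2) - 18) = -304*(-36 - 18) = -304*(-54) = 16416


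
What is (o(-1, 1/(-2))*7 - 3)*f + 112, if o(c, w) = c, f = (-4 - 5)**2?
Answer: -698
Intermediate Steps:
f = 81 (f = (-9)**2 = 81)
(o(-1, 1/(-2))*7 - 3)*f + 112 = (-1*7 - 3)*81 + 112 = (-7 - 3)*81 + 112 = -10*81 + 112 = -810 + 112 = -698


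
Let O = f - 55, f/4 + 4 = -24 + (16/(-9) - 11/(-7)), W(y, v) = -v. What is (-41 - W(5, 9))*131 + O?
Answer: -274669/63 ≈ -4359.8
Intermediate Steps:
f = -7108/63 (f = -16 + 4*(-24 + (16/(-9) - 11/(-7))) = -16 + 4*(-24 + (16*(-1/9) - 11*(-1/7))) = -16 + 4*(-24 + (-16/9 + 11/7)) = -16 + 4*(-24 - 13/63) = -16 + 4*(-1525/63) = -16 - 6100/63 = -7108/63 ≈ -112.83)
O = -10573/63 (O = -7108/63 - 55 = -10573/63 ≈ -167.83)
(-41 - W(5, 9))*131 + O = (-41 - (-1)*9)*131 - 10573/63 = (-41 - 1*(-9))*131 - 10573/63 = (-41 + 9)*131 - 10573/63 = -32*131 - 10573/63 = -4192 - 10573/63 = -274669/63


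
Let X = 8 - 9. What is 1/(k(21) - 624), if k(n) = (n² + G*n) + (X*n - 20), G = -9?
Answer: -1/413 ≈ -0.0024213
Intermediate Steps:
X = -1
k(n) = -20 + n² - 10*n (k(n) = (n² - 9*n) + (-n - 20) = (n² - 9*n) + (-20 - n) = -20 + n² - 10*n)
1/(k(21) - 624) = 1/((-20 + 21² - 10*21) - 624) = 1/((-20 + 441 - 210) - 624) = 1/(211 - 624) = 1/(-413) = -1/413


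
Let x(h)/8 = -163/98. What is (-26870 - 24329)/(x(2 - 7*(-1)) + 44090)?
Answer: -2508751/2159758 ≈ -1.1616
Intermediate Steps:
x(h) = -652/49 (x(h) = 8*(-163/98) = -652/49)
(-26870 - 24329)/(x(2 - 7*(-1)) + 44090) = (-26870 - 24329)/(-652/49 + 44090) = -51199/2159758/49 = -51199*49/2159758 = -2508751/2159758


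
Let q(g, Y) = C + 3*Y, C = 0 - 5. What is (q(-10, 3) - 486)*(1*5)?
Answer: -2410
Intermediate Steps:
C = -5
q(g, Y) = -5 + 3*Y
(q(-10, 3) - 486)*(1*5) = ((-5 + 3*3) - 486)*(1*5) = ((-5 + 9) - 486)*5 = (4 - 486)*5 = -482*5 = -2410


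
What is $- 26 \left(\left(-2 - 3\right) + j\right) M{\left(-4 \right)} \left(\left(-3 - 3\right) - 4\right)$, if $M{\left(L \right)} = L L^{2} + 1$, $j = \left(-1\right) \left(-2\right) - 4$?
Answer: $114660$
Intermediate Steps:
$j = -2$ ($j = 2 - 4 = -2$)
$M{\left(L \right)} = 1 + L^{3}$ ($M{\left(L \right)} = L^{3} + 1 = 1 + L^{3}$)
$- 26 \left(\left(-2 - 3\right) + j\right) M{\left(-4 \right)} \left(\left(-3 - 3\right) - 4\right) = - 26 \left(\left(-2 - 3\right) - 2\right) \left(1 + \left(-4\right)^{3}\right) \left(\left(-3 - 3\right) - 4\right) = - 26 \left(\left(-2 - 3\right) - 2\right) \left(1 - 64\right) \left(-6 - 4\right) = - 26 \left(-5 - 2\right) \left(-63\right) \left(-10\right) = - 26 \left(\left(-7\right) \left(-63\right)\right) \left(-10\right) = \left(-26\right) 441 \left(-10\right) = \left(-11466\right) \left(-10\right) = 114660$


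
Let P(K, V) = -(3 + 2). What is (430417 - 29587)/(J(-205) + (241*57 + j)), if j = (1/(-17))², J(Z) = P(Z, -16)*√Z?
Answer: 459883588860780/15761280405161 + 167388612150*I*√205/15761280405161 ≈ 29.178 + 0.15206*I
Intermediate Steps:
P(K, V) = -5 (P(K, V) = -1*5 = -5)
J(Z) = -5*√Z
j = 1/289 (j = (-1/17)² = 1/289 ≈ 0.0034602)
(430417 - 29587)/(J(-205) + (241*57 + j)) = (430417 - 29587)/(-5*I*√205 + (241*57 + 1/289)) = 400830/(-5*I*√205 + (13737 + 1/289)) = 400830/(-5*I*√205 + 3969994/289) = 400830/(3969994/289 - 5*I*√205)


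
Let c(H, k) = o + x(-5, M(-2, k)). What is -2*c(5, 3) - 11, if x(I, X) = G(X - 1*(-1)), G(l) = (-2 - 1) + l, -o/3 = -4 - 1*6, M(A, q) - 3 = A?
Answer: -69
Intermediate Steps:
M(A, q) = 3 + A
o = 30 (o = -3*(-4 - 1*6) = -3*(-4 - 6) = -3*(-10) = 30)
G(l) = -3 + l
x(I, X) = -2 + X (x(I, X) = -3 + (X - 1*(-1)) = -3 + (X + 1) = -3 + (1 + X) = -2 + X)
c(H, k) = 29 (c(H, k) = 30 + (-2 + (3 - 2)) = 30 + (-2 + 1) = 30 - 1 = 29)
-2*c(5, 3) - 11 = -2*29 - 11 = -58 - 11 = -69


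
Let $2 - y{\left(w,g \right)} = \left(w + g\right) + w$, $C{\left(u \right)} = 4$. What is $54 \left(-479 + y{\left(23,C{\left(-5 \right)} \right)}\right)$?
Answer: $-28458$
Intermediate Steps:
$y{\left(w,g \right)} = 2 - g - 2 w$ ($y{\left(w,g \right)} = 2 - \left(\left(w + g\right) + w\right) = 2 - \left(\left(g + w\right) + w\right) = 2 - \left(g + 2 w\right) = 2 - g - 2 w$)
$54 \left(-479 + y{\left(23,C{\left(-5 \right)} \right)}\right) = 54 \left(-479 - 48\right) = 54 \left(-527\right) = -28458$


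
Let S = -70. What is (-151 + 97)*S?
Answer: 3780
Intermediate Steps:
(-151 + 97)*S = (-151 + 97)*(-70) = -54*(-70) = 3780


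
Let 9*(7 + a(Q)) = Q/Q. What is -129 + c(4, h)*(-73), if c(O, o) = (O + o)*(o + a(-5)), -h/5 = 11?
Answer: -691624/3 ≈ -2.3054e+5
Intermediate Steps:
h = -55 (h = -5*11 = -55)
a(Q) = -62/9 (a(Q) = -7 + (Q/Q)/9 = -7 + (1/9)*1 = -7 + 1/9 = -62/9)
c(O, o) = (-62/9 + o)*(O + o) (c(O, o) = (O + o)*(o - 62/9) = (O + o)*(-62/9 + o) = (-62/9 + o)*(O + o))
-129 + c(4, h)*(-73) = -129 + ((-55)**2 - 62/9*4 - 62/9*(-55) + 4*(-55))*(-73) = -129 + (3025 - 248/9 + 3410/9 - 220)*(-73) = -129 + (9469/3)*(-73) = -129 - 691237/3 = -691624/3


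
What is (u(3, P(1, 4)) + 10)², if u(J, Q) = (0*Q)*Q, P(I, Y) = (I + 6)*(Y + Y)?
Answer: 100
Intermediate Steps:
P(I, Y) = 2*Y*(6 + I) (P(I, Y) = (6 + I)*(2*Y) = 2*Y*(6 + I))
u(J, Q) = 0 (u(J, Q) = 0*Q = 0)
(u(3, P(1, 4)) + 10)² = (0 + 10)² = 10² = 100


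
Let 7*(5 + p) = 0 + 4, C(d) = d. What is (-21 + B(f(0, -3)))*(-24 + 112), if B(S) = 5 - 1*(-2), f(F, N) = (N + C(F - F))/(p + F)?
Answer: -1232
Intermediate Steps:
p = -31/7 (p = -5 + (0 + 4)/7 = -5 + (⅐)*4 = -5 + 4/7 = -31/7 ≈ -4.4286)
f(F, N) = N/(-31/7 + F) (f(F, N) = (N + (F - F))/(-31/7 + F) = (N + 0)/(-31/7 + F) = N/(-31/7 + F))
B(S) = 7 (B(S) = 5 + 2 = 7)
(-21 + B(f(0, -3)))*(-24 + 112) = (-21 + 7)*(-24 + 112) = -14*88 = -1232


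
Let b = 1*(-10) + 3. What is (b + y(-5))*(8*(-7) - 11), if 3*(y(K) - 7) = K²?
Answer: -1675/3 ≈ -558.33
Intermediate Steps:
y(K) = 7 + K²/3
b = -7 (b = -10 + 3 = -7)
(b + y(-5))*(8*(-7) - 11) = (-7 + (7 + (⅓)*(-5)²))*(8*(-7) - 11) = (-7 + (7 + (⅓)*25))*(-56 - 11) = (-7 + (7 + 25/3))*(-67) = (-7 + 46/3)*(-67) = (25/3)*(-67) = -1675/3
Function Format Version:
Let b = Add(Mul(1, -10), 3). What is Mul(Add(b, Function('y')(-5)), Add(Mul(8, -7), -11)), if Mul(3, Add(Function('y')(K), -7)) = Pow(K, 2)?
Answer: Rational(-1675, 3) ≈ -558.33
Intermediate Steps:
Function('y')(K) = Add(7, Mul(Rational(1, 3), Pow(K, 2)))
b = -7 (b = Add(-10, 3) = -7)
Mul(Add(b, Function('y')(-5)), Add(Mul(8, -7), -11)) = Mul(Add(-7, Add(7, Mul(Rational(1, 3), Pow(-5, 2)))), Add(Mul(8, -7), -11)) = Mul(Add(-7, Add(7, Mul(Rational(1, 3), 25))), Add(-56, -11)) = Mul(Add(-7, Add(7, Rational(25, 3))), -67) = Mul(Add(-7, Rational(46, 3)), -67) = Mul(Rational(25, 3), -67) = Rational(-1675, 3)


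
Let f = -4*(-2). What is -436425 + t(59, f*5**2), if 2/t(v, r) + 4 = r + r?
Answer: -86412149/198 ≈ -4.3643e+5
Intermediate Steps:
f = 8
t(v, r) = 2/(-4 + 2*r) (t(v, r) = 2/(-4 + (r + r)) = 2/(-4 + 2*r))
-436425 + t(59, f*5**2) = -436425 + 1/(-2 + 8*5**2) = -436425 + 1/(-2 + 8*25) = -436425 + 1/(-2 + 200) = -436425 + 1/198 = -86412149/198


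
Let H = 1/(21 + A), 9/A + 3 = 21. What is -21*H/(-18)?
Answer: 7/129 ≈ 0.054264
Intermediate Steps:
A = ½ (A = 9/(-3 + 21) = 9/18 = 9*(1/18) = ½ ≈ 0.50000)
H = 2/43 (H = 1/(21 + ½) = 1/(43/2) = 2/43 ≈ 0.046512)
-21*H/(-18) = -21*2/43/(-18) = -42/43*(-1/18) = 7/129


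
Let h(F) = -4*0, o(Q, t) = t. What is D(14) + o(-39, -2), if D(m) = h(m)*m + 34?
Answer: 32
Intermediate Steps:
h(F) = 0
D(m) = 34 (D(m) = 0*m + 34 = 0 + 34 = 34)
D(14) + o(-39, -2) = 34 - 2 = 32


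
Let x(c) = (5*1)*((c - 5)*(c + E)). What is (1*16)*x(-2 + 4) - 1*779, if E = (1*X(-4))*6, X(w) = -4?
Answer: 4501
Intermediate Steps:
E = -24 (E = (1*(-4))*6 = -4*6 = -24)
x(c) = 5*(-24 + c)*(-5 + c) (x(c) = (5*1)*((c - 5)*(c - 24)) = 5*((-5 + c)*(-24 + c)) = 5*((-24 + c)*(-5 + c)) = 5*(-24 + c)*(-5 + c))
(1*16)*x(-2 + 4) - 1*779 = (1*16)*(600 - 145*(-2 + 4) + 5*(-2 + 4)²) - 1*779 = 16*(600 - 145*2 + 5*2²) - 779 = 16*(600 - 290 + 5*4) - 779 = 16*(600 - 290 + 20) - 779 = 16*330 - 779 = 5280 - 779 = 4501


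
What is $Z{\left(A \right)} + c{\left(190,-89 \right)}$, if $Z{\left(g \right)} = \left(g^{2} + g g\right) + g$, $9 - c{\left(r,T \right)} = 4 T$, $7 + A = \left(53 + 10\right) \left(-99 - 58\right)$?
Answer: $195931275$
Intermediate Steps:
$A = -9898$ ($A = -7 + \left(53 + 10\right) \left(-99 - 58\right) = -7 + 63 \left(-157\right) = -7 - 9891 = -9898$)
$c{\left(r,T \right)} = 9 - 4 T$
$Z{\left(g \right)} = g + 2 g^{2}$ ($Z{\left(g \right)} = \left(g^{2} + g^{2}\right) + g = 2 g^{2} + g = g + 2 g^{2}$)
$Z{\left(A \right)} + c{\left(190,-89 \right)} = - 9898 \left(1 + 2 \left(-9898\right)\right) + \left(9 - -356\right) = - 9898 \left(1 - 19796\right) + \left(9 + 356\right) = \left(-9898\right) \left(-19795\right) + 365 = 195930910 + 365 = 195931275$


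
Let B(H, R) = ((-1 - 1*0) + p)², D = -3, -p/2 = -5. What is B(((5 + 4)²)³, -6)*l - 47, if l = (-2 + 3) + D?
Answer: -209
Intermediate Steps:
p = 10 (p = -2*(-5) = 10)
B(H, R) = 81 (B(H, R) = ((-1 - 1*0) + 10)² = ((-1 + 0) + 10)² = (-1 + 10)² = 9² = 81)
l = -2 (l = (-2 + 3) - 3 = 1 - 3 = -2)
B(((5 + 4)²)³, -6)*l - 47 = 81*(-2) - 47 = -162 - 47 = -209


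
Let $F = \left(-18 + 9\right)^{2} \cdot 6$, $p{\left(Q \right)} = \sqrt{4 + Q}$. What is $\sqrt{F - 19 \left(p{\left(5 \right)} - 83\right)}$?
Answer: $\sqrt{2006} \approx 44.788$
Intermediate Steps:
$F = 486$ ($F = \left(-9\right)^{2} \cdot 6 = 81 \cdot 6 = 486$)
$\sqrt{F - 19 \left(p{\left(5 \right)} - 83\right)} = \sqrt{486 - 19 \left(\sqrt{4 + 5} - 83\right)} = \sqrt{486 - 19 \left(\sqrt{9} - 83\right)} = \sqrt{486 - 19 \left(3 - 83\right)} = \sqrt{486 - -1520} = \sqrt{486 + 1520} = \sqrt{2006}$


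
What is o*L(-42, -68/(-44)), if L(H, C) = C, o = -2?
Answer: -34/11 ≈ -3.0909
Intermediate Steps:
o*L(-42, -68/(-44)) = -(-136)/(-44) = -(-136)*(-1)/44 = -2*17/11 = -34/11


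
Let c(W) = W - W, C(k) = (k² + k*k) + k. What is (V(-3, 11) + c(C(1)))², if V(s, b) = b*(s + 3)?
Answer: 0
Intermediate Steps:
C(k) = k + 2*k² (C(k) = (k² + k²) + k = 2*k² + k = k + 2*k²)
c(W) = 0
V(s, b) = b*(3 + s)
(V(-3, 11) + c(C(1)))² = (11*(3 - 3) + 0)² = (11*0 + 0)² = (0 + 0)² = 0² = 0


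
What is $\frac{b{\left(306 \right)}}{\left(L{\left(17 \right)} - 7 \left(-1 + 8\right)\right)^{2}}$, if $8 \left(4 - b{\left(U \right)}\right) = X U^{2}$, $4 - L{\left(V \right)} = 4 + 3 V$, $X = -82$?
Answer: $\frac{959773}{10000} \approx 95.977$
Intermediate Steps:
$L{\left(V \right)} = - 3 V$ ($L{\left(V \right)} = 4 - \left(4 + 3 V\right) = - 3 V$)
$b{\left(U \right)} = 4 + \frac{41 U^{2}}{4}$ ($b{\left(U \right)} = 4 - \frac{\left(-82\right) U^{2}}{8} = 4 + \frac{41 U^{2}}{4}$)
$\frac{b{\left(306 \right)}}{\left(L{\left(17 \right)} - 7 \left(-1 + 8\right)\right)^{2}} = \frac{4 + \frac{41 \cdot 306^{2}}{4}}{\left(\left(-3\right) 17 - 7 \left(-1 + 8\right)\right)^{2}} = \frac{4 + \frac{41}{4} \cdot 93636}{\left(-51 - 49\right)^{2}} = \frac{4 + 959769}{\left(-51 - 49\right)^{2}} = \frac{959773}{\left(-100\right)^{2}} = \frac{959773}{10000}$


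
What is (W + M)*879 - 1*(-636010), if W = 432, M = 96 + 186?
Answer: 1263616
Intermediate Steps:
M = 282
(W + M)*879 - 1*(-636010) = (432 + 282)*879 - 1*(-636010) = 714*879 + 636010 = 627606 + 636010 = 1263616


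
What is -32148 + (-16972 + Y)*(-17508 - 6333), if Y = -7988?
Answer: 595039212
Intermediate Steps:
-32148 + (-16972 + Y)*(-17508 - 6333) = -32148 + (-16972 - 7988)*(-17508 - 6333) = -32148 - 24960*(-23841) = -32148 + 595071360 = 595039212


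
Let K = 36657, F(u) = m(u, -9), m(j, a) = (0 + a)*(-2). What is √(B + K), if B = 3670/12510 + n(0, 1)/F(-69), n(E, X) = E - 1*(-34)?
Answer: √6374628543/417 ≈ 191.47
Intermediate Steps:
n(E, X) = 34 + E (n(E, X) = E + 34 = 34 + E)
m(j, a) = -2*a (m(j, a) = a*(-2) = -2*a)
F(u) = 18 (F(u) = -2*(-9) = 18)
B = 910/417 (B = 3670/12510 + (34 + 0)/18 = 3670*(1/12510) + 34*(1/18) = 367/1251 + 17/9 = 910/417 ≈ 2.1823)
√(B + K) = √(910/417 + 36657) = √(15286879/417) = √6374628543/417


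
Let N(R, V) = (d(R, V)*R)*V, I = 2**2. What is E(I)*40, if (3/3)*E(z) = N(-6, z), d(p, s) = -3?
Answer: 2880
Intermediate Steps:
I = 4
N(R, V) = -3*R*V (N(R, V) = (-3*R)*V = -3*R*V)
E(z) = 18*z (E(z) = -3*(-6)*z = 18*z)
E(I)*40 = (18*4)*40 = 72*40 = 2880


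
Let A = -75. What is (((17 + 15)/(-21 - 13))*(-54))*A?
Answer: -64800/17 ≈ -3811.8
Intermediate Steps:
(((17 + 15)/(-21 - 13))*(-54))*A = (((17 + 15)/(-21 - 13))*(-54))*(-75) = ((32/(-34))*(-54))*(-75) = ((32*(-1/34))*(-54))*(-75) = -16/17*(-54)*(-75) = (864/17)*(-75) = -64800/17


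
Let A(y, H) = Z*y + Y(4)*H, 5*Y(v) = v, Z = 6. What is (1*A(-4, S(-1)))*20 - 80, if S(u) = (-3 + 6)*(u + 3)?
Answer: -464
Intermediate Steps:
Y(v) = v/5
S(u) = 9 + 3*u (S(u) = 3*(3 + u) = 9 + 3*u)
A(y, H) = 6*y + 4*H/5 (A(y, H) = 6*y + ((⅕)*4)*H = 6*y + 4*H/5)
(1*A(-4, S(-1)))*20 - 80 = (1*(6*(-4) + 4*(9 + 3*(-1))/5))*20 - 80 = (1*(-24 + 4*(9 - 3)/5))*20 - 80 = (1*(-24 + (⅘)*6))*20 - 80 = (1*(-24 + 24/5))*20 - 80 = (1*(-96/5))*20 - 80 = -96/5*20 - 80 = -384 - 80 = -464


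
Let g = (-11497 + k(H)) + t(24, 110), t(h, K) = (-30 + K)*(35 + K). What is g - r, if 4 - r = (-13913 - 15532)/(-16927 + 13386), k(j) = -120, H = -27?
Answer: -44916/3541 ≈ -12.685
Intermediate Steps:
g = -17 (g = (-11497 - 120) + (-1050 + 110² + 5*110) = -11617 + (-1050 + 12100 + 550) = -11617 + 11600 = -17)
r = -15281/3541 (r = 4 - (-13913 - 15532)/(-16927 + 13386) = 4 - (-29445)/(-3541) = 4 - (-29445)*(-1)/3541 = 4 - 1*29445/3541 = 4 - 29445/3541 = -15281/3541 ≈ -4.3154)
g - r = -17 - 1*(-15281/3541) = -17 + 15281/3541 = -44916/3541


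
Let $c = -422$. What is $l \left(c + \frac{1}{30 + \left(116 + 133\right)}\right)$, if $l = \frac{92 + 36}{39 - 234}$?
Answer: $\frac{15070336}{54405} \approx 277.0$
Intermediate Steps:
$l = - \frac{128}{195}$ ($l = \frac{128}{-195} = 128 \left(- \frac{1}{195}\right) = - \frac{128}{195} \approx -0.65641$)
$l \left(c + \frac{1}{30 + \left(116 + 133\right)}\right) = - \frac{128 \left(-422 + \frac{1}{30 + \left(116 + 133\right)}\right)}{195} = - \frac{128 \left(-422 + \frac{1}{30 + 249}\right)}{195} = - \frac{128 \left(-422 + \frac{1}{279}\right)}{195} = \left(- \frac{128}{195}\right) \left(- \frac{117737}{279}\right) = \frac{15070336}{54405}$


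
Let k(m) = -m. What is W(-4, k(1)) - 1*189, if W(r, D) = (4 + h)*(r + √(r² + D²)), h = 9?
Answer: -241 + 13*√17 ≈ -187.40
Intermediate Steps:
W(r, D) = 13*r + 13*√(D² + r²) (W(r, D) = (4 + 9)*(r + √(r² + D²)) = 13*(r + √(D² + r²)) = 13*r + 13*√(D² + r²))
W(-4, k(1)) - 1*189 = (13*(-4) + 13*√((-1*1)² + (-4)²)) - 1*189 = (-52 + 13*√((-1)² + 16)) - 189 = (-52 + 13*√(1 + 16)) - 189 = (-52 + 13*√17) - 189 = -241 + 13*√17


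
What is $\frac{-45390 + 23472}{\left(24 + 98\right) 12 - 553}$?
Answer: $- \frac{21918}{911} \approx -24.059$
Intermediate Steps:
$\frac{-45390 + 23472}{\left(24 + 98\right) 12 - 553} = - \frac{21918}{122 \cdot 12 - 553} = - \frac{21918}{1464 - 553} = - \frac{21918}{911}$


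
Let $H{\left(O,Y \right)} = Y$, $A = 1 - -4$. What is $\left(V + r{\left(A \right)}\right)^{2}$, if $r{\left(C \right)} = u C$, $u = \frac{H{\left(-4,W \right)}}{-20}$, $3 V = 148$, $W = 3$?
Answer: $\frac{339889}{144} \approx 2360.3$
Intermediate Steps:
$A = 5$ ($A = 1 + 4 = 5$)
$V = \frac{148}{3}$ ($V = \frac{1}{3} \cdot 148 = \frac{148}{3} \approx 49.333$)
$u = - \frac{3}{20}$ ($u = \frac{3}{-20} = 3 \left(- \frac{1}{20}\right) = - \frac{3}{20} \approx -0.15$)
$r{\left(C \right)} = - \frac{3 C}{20}$
$\left(V + r{\left(A \right)}\right)^{2} = \left(\frac{148}{3} - \frac{3}{4}\right)^{2} = \left(\frac{583}{12}\right)^{2} = \frac{339889}{144}$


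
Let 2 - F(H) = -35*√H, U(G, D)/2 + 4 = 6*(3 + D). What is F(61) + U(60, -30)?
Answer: -330 + 35*√61 ≈ -56.641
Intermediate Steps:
U(G, D) = 28 + 12*D (U(G, D) = -8 + 2*(6*(3 + D)) = -8 + 2*(18 + 6*D) = -8 + (36 + 12*D) = 28 + 12*D)
F(H) = 2 + 35*√H (F(H) = 2 - (-35)*√H = 2 + 35*√H)
F(61) + U(60, -30) = (2 + 35*√61) + (28 + 12*(-30)) = (2 + 35*√61) + (28 - 360) = (2 + 35*√61) - 332 = -330 + 35*√61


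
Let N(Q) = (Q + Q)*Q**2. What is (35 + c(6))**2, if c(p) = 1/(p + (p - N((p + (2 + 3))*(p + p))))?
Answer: 25920143165080921/21159300805776 ≈ 1225.0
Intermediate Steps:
N(Q) = 2*Q**3 (N(Q) = (2*Q)*Q**2 = 2*Q**3)
c(p) = 1/(2*p - 16*p**3*(5 + p)**3) (c(p) = 1/(p + (p - 2*((p + (2 + 3))*(p + p))**3)) = 1/(p + (p - 2*((p + 5)*(2*p))**3)) = 1/(p + (p - 2*((5 + p)*(2*p))**3)) = 1/(p + (p - 2*(2*p*(5 + p))**3)) = 1/(p + (p - 2*8*p**3*(5 + p)**3)) = 1/(p + (p - 16*p**3*(5 + p)**3)) = 1/(2*p - 16*p**3*(5 + p)**3))
(35 + c(6))**2 = (35 - 1/(-2*6 + 16*6**3*(5 + 6)**3))**2 = (35 - 1/(-12 + 16*216*11**3))**2 = (35 - 1/(-12 + 16*216*1331))**2 = (35 - 1/(-12 + 4599936))**2 = (35 - 1/4599924)**2 = (160997339/4599924)**2 = 25920143165080921/21159300805776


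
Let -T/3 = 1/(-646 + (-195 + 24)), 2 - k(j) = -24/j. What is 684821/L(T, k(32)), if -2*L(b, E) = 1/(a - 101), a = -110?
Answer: 288994462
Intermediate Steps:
k(j) = 2 + 24/j (k(j) = 2 - (-24)/j = 2 + 24/j)
T = 3/817 (T = -3/(-646 + (-195 + 24)) = -3/(-646 - 171) = -3/(-817) = -3*(-1/817) = 3/817 ≈ 0.0036720)
L(b, E) = 1/422 (L(b, E) = -1/(2*(-110 - 101)) = -1/2/(-211) = -1/2*(-1/211) = 1/422)
684821/L(T, k(32)) = 684821/(1/422) = 684821*422 = 288994462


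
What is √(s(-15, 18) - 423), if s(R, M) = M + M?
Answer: 3*I*√43 ≈ 19.672*I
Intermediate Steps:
s(R, M) = 2*M
√(s(-15, 18) - 423) = √(2*18 - 423) = √(36 - 423) = √(-387) = 3*I*√43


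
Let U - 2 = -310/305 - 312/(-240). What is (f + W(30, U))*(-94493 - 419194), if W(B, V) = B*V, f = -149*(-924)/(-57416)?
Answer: -29735186540409/875594 ≈ -3.3960e+7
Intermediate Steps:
U = 1393/610 (U = 2 + (-310/305 - 312/(-240)) = 2 + (-310*1/305 - 312*(-1/240)) = 2 + (-62/61 + 13/10) = 2 + 173/610 = 1393/610 ≈ 2.2836)
f = -34419/14354 (f = 137676*(-1/57416) = -34419/14354 ≈ -2.3979)
(f + W(30, U))*(-94493 - 419194) = (-34419/14354 + 30*(1393/610))*(-94493 - 419194) = (-34419/14354 + 4179/61)*(-513687) = (57885807/875594)*(-513687) = -29735186540409/875594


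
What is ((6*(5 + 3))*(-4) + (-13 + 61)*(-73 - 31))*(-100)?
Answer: 518400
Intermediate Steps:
((6*(5 + 3))*(-4) + (-13 + 61)*(-73 - 31))*(-100) = ((6*8)*(-4) + 48*(-104))*(-100) = (48*(-4) - 4992)*(-100) = (-192 - 4992)*(-100) = -5184*(-100) = 518400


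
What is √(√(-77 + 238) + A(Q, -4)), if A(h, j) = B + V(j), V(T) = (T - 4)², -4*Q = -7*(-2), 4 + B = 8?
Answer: √(68 + √161) ≈ 8.9827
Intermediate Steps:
B = 4 (B = -4 + 8 = 4)
Q = -7/2 (Q = -(-7)*(-2)/4 = -¼*14 = -7/2 ≈ -3.5000)
V(T) = (-4 + T)²
A(h, j) = 4 + (-4 + j)²
√(√(-77 + 238) + A(Q, -4)) = √(√(-77 + 238) + (4 + (-4 - 4)²)) = √(√161 + (4 + (-8)²)) = √(√161 + (4 + 64)) = √(√161 + 68) = √(68 + √161)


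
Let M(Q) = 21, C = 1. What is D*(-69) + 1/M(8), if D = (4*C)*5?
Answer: -28979/21 ≈ -1380.0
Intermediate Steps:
D = 20 (D = (4*1)*5 = 4*5 = 20)
D*(-69) + 1/M(8) = 20*(-69) + 1/21 = -1380 + 1/21 = -28979/21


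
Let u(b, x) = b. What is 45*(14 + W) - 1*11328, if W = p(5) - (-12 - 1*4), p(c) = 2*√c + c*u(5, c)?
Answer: -8853 + 90*√5 ≈ -8651.8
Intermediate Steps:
p(c) = 2*√c + 5*c (p(c) = 2*√c + c*5 = 2*√c + 5*c)
W = 41 + 2*√5 (W = (2*√5 + 5*5) - (-12 - 1*4) = (2*√5 + 25) - (-12 - 4) = (25 + 2*√5) - 1*(-16) = (25 + 2*√5) + 16 = 41 + 2*√5 ≈ 45.472)
45*(14 + W) - 1*11328 = 45*(14 + (41 + 2*√5)) - 1*11328 = 45*(55 + 2*√5) - 11328 = (2475 + 90*√5) - 11328 = -8853 + 90*√5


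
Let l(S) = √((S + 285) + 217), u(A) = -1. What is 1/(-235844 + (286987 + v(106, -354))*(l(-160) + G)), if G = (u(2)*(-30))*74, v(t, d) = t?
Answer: 318555308/202940874281148749 - 861279*√38/405881748562297498 ≈ 1.5566e-9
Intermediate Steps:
l(S) = √(502 + S) (l(S) = √((285 + S) + 217) = √(502 + S))
G = 2220 (G = -1*(-30)*74 = 30*74 = 2220)
1/(-235844 + (286987 + v(106, -354))*(l(-160) + G)) = 1/(-235844 + (286987 + 106)*(√(502 - 160) + 2220)) = 1/(-235844 + 287093*(√342 + 2220)) = 1/(-235844 + 287093*(3*√38 + 2220)) = 1/(-235844 + 287093*(2220 + 3*√38)) = 1/(-235844 + (637346460 + 861279*√38)) = 1/(637110616 + 861279*√38)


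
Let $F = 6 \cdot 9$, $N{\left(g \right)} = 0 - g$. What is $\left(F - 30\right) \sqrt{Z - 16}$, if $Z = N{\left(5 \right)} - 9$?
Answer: $24 i \sqrt{30} \approx 131.45 i$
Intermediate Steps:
$N{\left(g \right)} = - g$
$Z = -14$ ($Z = \left(-1\right) 5 - 9 = -5 - 9 = -14$)
$F = 54$
$\left(F - 30\right) \sqrt{Z - 16} = \left(54 - 30\right) \sqrt{-14 - 16} = 24 \sqrt{-30} = 24 i \sqrt{30}$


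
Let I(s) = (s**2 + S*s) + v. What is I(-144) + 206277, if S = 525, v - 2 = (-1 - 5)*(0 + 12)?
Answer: 151343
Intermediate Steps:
v = -70 (v = 2 + (-1 - 5)*(0 + 12) = 2 - 6*12 = 2 - 72 = -70)
I(s) = -70 + s**2 + 525*s (I(s) = (s**2 + 525*s) - 70 = -70 + s**2 + 525*s)
I(-144) + 206277 = (-70 + (-144)**2 + 525*(-144)) + 206277 = (-70 + 20736 - 75600) + 206277 = -54934 + 206277 = 151343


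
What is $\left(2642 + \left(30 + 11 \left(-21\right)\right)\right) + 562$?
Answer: $3003$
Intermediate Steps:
$\left(2642 + \left(30 + 11 \left(-21\right)\right)\right) + 562 = \left(2642 + \left(30 - 231\right)\right) + 562 = \left(2642 - 201\right) + 562 = 2441 + 562 = 3003$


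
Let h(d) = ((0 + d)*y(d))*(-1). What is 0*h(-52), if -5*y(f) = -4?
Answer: 0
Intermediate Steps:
y(f) = ⅘ (y(f) = -⅕*(-4) = ⅘)
h(d) = -4*d/5 (h(d) = ((0 + d)*(⅘))*(-1) = (d*(⅘))*(-1) = (4*d/5)*(-1) = -4*d/5)
0*h(-52) = 0*(-⅘*(-52)) = 0*(208/5) = 0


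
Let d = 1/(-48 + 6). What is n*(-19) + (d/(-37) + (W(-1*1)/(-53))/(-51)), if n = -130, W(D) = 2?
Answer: 3458382317/1400154 ≈ 2470.0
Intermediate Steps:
d = -1/42 (d = 1/(-42) = -1/42 ≈ -0.023810)
n*(-19) + (d/(-37) + (W(-1*1)/(-53))/(-51)) = -130*(-19) + (-1/42/(-37) + (2/(-53))/(-51)) = 2470 + (-1/42*(-1/37) + (2*(-1/53))*(-1/51)) = 2470 + (1/1554 - 2/53*(-1/51)) = 2470 + (1/1554 + 2/2703) = 2470 + 1937/1400154 = 3458382317/1400154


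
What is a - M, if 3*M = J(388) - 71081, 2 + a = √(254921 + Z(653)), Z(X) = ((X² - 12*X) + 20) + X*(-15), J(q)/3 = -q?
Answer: 72239/3 + √663719 ≈ 24894.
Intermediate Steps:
J(q) = -3*q (J(q) = 3*(-q) = -3*q)
Z(X) = 20 + X² - 27*X (Z(X) = (20 + X² - 12*X) - 15*X = 20 + X² - 27*X)
a = -2 + √663719 (a = -2 + √(254921 + (20 + 653² - 27*653)) = -2 + √(254921 + (20 + 426409 - 17631)) = -2 + √(254921 + 408798) = -2 + √663719 ≈ 812.69)
M = -72245/3 (M = (-3*388 - 71081)/3 = (-1164 - 71081)/3 = (⅓)*(-72245) = -72245/3 ≈ -24082.)
a - M = (-2 + √663719) - 1*(-72245/3) = (-2 + √663719) + 72245/3 = 72239/3 + √663719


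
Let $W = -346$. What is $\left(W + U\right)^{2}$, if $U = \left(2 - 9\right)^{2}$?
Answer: $88209$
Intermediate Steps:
$U = 49$ ($U = \left(-7\right)^{2} = 49$)
$\left(W + U\right)^{2} = \left(-346 + 49\right)^{2} = \left(-297\right)^{2} = 88209$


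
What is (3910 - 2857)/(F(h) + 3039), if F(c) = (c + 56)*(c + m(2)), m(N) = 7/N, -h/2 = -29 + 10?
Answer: 1053/6940 ≈ 0.15173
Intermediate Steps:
h = 38 (h = -2*(-29 + 10) = -2*(-19) = 38)
F(c) = (56 + c)*(7/2 + c) (F(c) = (c + 56)*(c + 7/2) = (56 + c)*(c + 7*(½)) = (56 + c)*(c + 7/2) = (56 + c)*(7/2 + c))
(3910 - 2857)/(F(h) + 3039) = (3910 - 2857)/((196 + 38² + (119/2)*38) + 3039) = 1053/((196 + 1444 + 2261) + 3039) = 1053/(3901 + 3039) = 1053/6940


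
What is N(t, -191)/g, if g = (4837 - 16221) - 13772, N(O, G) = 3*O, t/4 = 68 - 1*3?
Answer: -195/6289 ≈ -0.031007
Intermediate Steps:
t = 260 (t = 4*(68 - 1*3) = 4*(68 - 3) = 4*65 = 260)
g = -25156 (g = -11384 - 13772 = -25156)
N(t, -191)/g = (3*260)/(-25156) = 780*(-1/25156) = -195/6289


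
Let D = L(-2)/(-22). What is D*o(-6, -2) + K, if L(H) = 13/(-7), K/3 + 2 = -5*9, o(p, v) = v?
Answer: -10870/77 ≈ -141.17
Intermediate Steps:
K = -141 (K = -6 + 3*(-5*9) = -6 + 3*(-45) = -6 - 135 = -141)
L(H) = -13/7 (L(H) = 13*(-⅐) = -13/7)
D = 13/154 (D = -13/7/(-22) = -13/7*(-1/22) = 13/154 ≈ 0.084416)
D*o(-6, -2) + K = (13/154)*(-2) - 141 = -13/77 - 141 = -10870/77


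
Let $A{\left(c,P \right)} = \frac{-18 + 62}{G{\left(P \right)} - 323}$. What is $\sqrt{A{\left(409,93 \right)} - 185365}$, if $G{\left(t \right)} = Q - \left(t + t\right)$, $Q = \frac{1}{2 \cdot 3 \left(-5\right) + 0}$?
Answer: $\frac{i \sqrt{43227775998685}}{15271} \approx 430.54 i$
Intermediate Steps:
$Q = - \frac{1}{30}$ ($Q = \frac{1}{6 \left(-5\right) + 0} = \frac{1}{-30 + 0} = \frac{1}{-30} = - \frac{1}{30} \approx -0.033333$)
$G{\left(t \right)} = - \frac{1}{30} - 2 t$ ($G{\left(t \right)} = - \frac{1}{30} - \left(t + t\right) = - \frac{1}{30} - 2 t$)
$A{\left(c,P \right)} = \frac{44}{- \frac{9691}{30} - 2 P}$ ($A{\left(c,P \right)} = \frac{-18 + 62}{\left(- \frac{1}{30} - 2 P\right) - 323} = \frac{44}{- \frac{9691}{30} - 2 P}$)
$\sqrt{A{\left(409,93 \right)} - 185365} = \sqrt{- \frac{1320}{9691 + 60 \cdot 93} - 185365} = \sqrt{- \frac{1320}{9691 + 5580} - 185365} = \sqrt{- \frac{1320}{15271} - 185365} = \sqrt{- \frac{2830710235}{15271}} = \frac{i \sqrt{43227775998685}}{15271}$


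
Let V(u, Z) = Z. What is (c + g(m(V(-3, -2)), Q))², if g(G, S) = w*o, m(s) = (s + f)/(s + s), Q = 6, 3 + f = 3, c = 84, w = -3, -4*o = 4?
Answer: 7569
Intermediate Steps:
o = -1 (o = -¼*4 = -1)
f = 0 (f = -3 + 3 = 0)
m(s) = ½ (m(s) = (s + 0)/(s + s) = s/((2*s)) = s*(1/(2*s)) = ½)
g(G, S) = 3 (g(G, S) = -3*(-1) = 3)
(c + g(m(V(-3, -2)), Q))² = (84 + 3)² = 87² = 7569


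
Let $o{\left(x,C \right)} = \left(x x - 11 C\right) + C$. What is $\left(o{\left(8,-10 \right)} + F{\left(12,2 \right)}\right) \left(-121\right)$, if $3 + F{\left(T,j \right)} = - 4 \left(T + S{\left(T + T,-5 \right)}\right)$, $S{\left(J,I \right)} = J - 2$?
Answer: $-3025$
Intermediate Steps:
$S{\left(J,I \right)} = -2 + J$ ($S{\left(J,I \right)} = J - 2 = -2 + J$)
$F{\left(T,j \right)} = 5 - 12 T$ ($F{\left(T,j \right)} = -3 - 4 \left(T + \left(-2 + \left(T + T\right)\right)\right) = -3 - 4 \left(T + \left(-2 + 2 T\right)\right) = -3 - 4 \left(-2 + 3 T\right) = -3 - \left(-8 + 12 T\right) = 5 - 12 T$)
$o{\left(x,C \right)} = x^{2} - 10 C$ ($o{\left(x,C \right)} = \left(x^{2} - 11 C\right) + C = x^{2} - 10 C$)
$\left(o{\left(8,-10 \right)} + F{\left(12,2 \right)}\right) \left(-121\right) = \left(\left(8^{2} - -100\right) + \left(5 - 144\right)\right) \left(-121\right) = \left(\left(64 + 100\right) + \left(5 - 144\right)\right) \left(-121\right) = \left(164 - 139\right) \left(-121\right) = 25 \left(-121\right) = -3025$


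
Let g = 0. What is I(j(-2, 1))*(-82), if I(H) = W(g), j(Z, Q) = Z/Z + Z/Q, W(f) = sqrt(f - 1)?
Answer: -82*I ≈ -82.0*I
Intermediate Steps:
W(f) = sqrt(-1 + f)
j(Z, Q) = 1 + Z/Q
I(H) = I (I(H) = sqrt(-1 + 0) = sqrt(-1) = I)
I(j(-2, 1))*(-82) = I*(-82) = -82*I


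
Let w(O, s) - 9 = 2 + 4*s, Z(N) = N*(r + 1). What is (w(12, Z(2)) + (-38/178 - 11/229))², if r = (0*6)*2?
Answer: 145854484281/415385161 ≈ 351.13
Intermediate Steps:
r = 0 (r = 0*2 = 0)
Z(N) = N (Z(N) = N*(0 + 1) = N*1 = N)
w(O, s) = 11 + 4*s (w(O, s) = 9 + (2 + 4*s) = 11 + 4*s)
(w(12, Z(2)) + (-38/178 - 11/229))² = ((11 + 4*2) + (-38/178 - 11/229))² = ((11 + 8) + (-38*1/178 - 11*1/229))² = (19 + (-19/89 - 11/229))² = (19 - 5330/20381)² = (381909/20381)² = 145854484281/415385161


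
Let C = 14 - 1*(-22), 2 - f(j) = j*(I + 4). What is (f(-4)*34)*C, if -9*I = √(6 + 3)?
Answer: 20400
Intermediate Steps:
I = -⅓ (I = -√(6 + 3)/9 = -√9/9 = -⅑*3 = -⅓ ≈ -0.33333)
f(j) = 2 - 11*j/3 (f(j) = 2 - j*(-⅓ + 4) = 2 - j*11/3 = 2 - 11*j/3)
C = 36 (C = 14 + 22 = 36)
(f(-4)*34)*C = ((2 - 11/3*(-4))*34)*36 = ((2 + 44/3)*34)*36 = ((50/3)*34)*36 = (1700/3)*36 = 20400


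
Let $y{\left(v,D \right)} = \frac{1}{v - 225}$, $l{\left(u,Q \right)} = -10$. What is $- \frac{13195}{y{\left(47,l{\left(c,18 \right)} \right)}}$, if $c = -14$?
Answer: $2348710$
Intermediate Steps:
$y{\left(v,D \right)} = \frac{1}{-225 + v}$
$- \frac{13195}{y{\left(47,l{\left(c,18 \right)} \right)}} = - \frac{13195}{\frac{1}{-225 + 47}} = - \frac{13195}{\frac{1}{-178}} = - \frac{13195}{- \frac{1}{178}} = \left(-13195\right) \left(-178\right) = 2348710$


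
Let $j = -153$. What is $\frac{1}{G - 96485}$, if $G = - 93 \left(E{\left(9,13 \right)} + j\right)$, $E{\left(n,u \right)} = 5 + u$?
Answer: $- \frac{1}{83930} \approx -1.1915 \cdot 10^{-5}$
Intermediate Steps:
$G = 12555$ ($G = - 93 \left(\left(5 + 13\right) - 153\right) = - 93 \left(18 - 153\right) = \left(-93\right) \left(-135\right) = 12555$)
$\frac{1}{G - 96485} = \frac{1}{12555 - 96485} = \frac{1}{-83930} = - \frac{1}{83930}$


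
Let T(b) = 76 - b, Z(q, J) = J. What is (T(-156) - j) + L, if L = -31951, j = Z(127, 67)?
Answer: -31786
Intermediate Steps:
j = 67
(T(-156) - j) + L = ((76 - 1*(-156)) - 1*67) - 31951 = ((76 + 156) - 67) - 31951 = (232 - 67) - 31951 = 165 - 31951 = -31786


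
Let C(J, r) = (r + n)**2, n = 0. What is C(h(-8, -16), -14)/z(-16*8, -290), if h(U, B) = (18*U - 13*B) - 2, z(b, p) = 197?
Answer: 196/197 ≈ 0.99492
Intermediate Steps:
h(U, B) = -2 - 13*B + 18*U (h(U, B) = (-13*B + 18*U) - 2 = -2 - 13*B + 18*U)
C(J, r) = r**2 (C(J, r) = (r + 0)**2 = r**2)
C(h(-8, -16), -14)/z(-16*8, -290) = (-14)**2/197 = 196*(1/197) = 196/197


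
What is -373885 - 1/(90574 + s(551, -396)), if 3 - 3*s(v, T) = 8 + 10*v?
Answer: -99530804198/266207 ≈ -3.7389e+5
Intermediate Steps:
s(v, T) = -5/3 - 10*v/3 (s(v, T) = 1 - (8 + 10*v)/3 = 1 + (-8/3 - 10*v/3) = -5/3 - 10*v/3)
-373885 - 1/(90574 + s(551, -396)) = -373885 - 1/(90574 + (-5/3 - 10/3*551)) = -373885 - 1/(90574 + (-5/3 - 5510/3)) = -373885 - 1/(90574 - 5515/3) = -373885 - 1/266207/3 = -373885 - 1*3/266207 = -373885 - 3/266207 = -99530804198/266207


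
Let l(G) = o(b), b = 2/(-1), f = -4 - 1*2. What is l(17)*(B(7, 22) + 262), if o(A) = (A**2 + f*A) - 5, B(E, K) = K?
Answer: 3124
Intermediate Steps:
f = -6 (f = -4 - 2 = -6)
b = -2 (b = 2*(-1) = -2)
o(A) = -5 + A**2 - 6*A (o(A) = (A**2 - 6*A) - 5 = -5 + A**2 - 6*A)
l(G) = 11 (l(G) = -5 + (-2)**2 - 6*(-2) = -5 + 4 + 12 = 11)
l(17)*(B(7, 22) + 262) = 11*(22 + 262) = 11*284 = 3124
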